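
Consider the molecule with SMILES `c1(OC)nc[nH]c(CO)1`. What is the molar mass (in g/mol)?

Atom tally by fragment:
  imidazole ring core → C:3 H:4 N:2
  (− 2 ring H displaced by substituents)
  + OCH3 → C:1 H:3 O:1
  + CH2OH → C:1 H:3 O:1
Element totals:
  C: 5
  H: 8
  N: 2
  O: 2
Molecular formula: C5H8N2O2.
  M = 5(12.011) + 8(1.008) + 2(14.007) + 2(15.999)
    = 60.055 + 8.064 + 28.014 + 31.998 = 128.131

128.13 g/mol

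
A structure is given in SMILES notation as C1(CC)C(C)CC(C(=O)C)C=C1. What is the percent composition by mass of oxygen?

9.62%

Atom tally by fragment:
  cyclohexene ring core → C:6 H:10
  (− 3 ring H displaced by substituents)
  + C2H5 → C:2 H:5
  + CH3 → C:1 H:3
  + COCH3 → C:2 H:3 O:1
Element totals:
  C: 11
  H: 18
  O: 1
Molecular formula: C11H18O.
Molar mass = 166.264 g/mol.
Mass from O: 1 × 15.999 = 15.999 g/mol.
%O = 15.999 / 166.264 × 100 = 9.62%.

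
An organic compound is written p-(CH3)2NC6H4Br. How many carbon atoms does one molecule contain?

Element totals:
  C: 8
  H: 10
  Br: 1
  N: 1

8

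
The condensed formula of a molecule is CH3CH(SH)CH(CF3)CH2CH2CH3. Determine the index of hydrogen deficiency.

0

Atom tally by fragment:
  CH3 → C:1 H:3
  CH(SH) → C:1 H:2 S:1
  CH(CF3) → C:2 H:1 F:3
  CH2 → C:1 H:2
  CH2 → C:1 H:2
  CH3 → C:1 H:3
Element totals:
  C: 7
  H: 13
  F: 3
  S: 1
Molecular formula: C7H13F3S.
DoU = (2C + 2 + N − H − X) / 2 = (2·7 + 2 + 0 − 13 − 3) / 2 = 0.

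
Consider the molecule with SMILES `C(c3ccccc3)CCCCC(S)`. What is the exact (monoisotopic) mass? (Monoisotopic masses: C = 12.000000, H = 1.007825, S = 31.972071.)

194.1129

Atom tally by fragment:
  C6H5CH2 → C:7 H:7
  CH2 → C:1 H:2
  CH2 → C:1 H:2
  CH2 → C:1 H:2
  CH2 → C:1 H:2
  CH2SH → C:1 H:3 S:1
Element totals:
  C: 12
  H: 18
  S: 1
Molecular formula: C12H18S.
  M = 12(12.0) + 18(1.007825) + 31.972071
    = 144.000000 + 18.140850 + 31.972071 = 194.112921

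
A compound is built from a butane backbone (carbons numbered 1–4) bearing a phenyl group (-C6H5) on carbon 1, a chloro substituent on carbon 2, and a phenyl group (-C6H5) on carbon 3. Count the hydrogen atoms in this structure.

Atom tally by fragment:
  C6H5CH2 → C:7 H:7
  CH(Cl) → C:1 H:1 Cl:1
  CH(C6H5) → C:7 H:6
  CH3 → C:1 H:3
Element totals:
  C: 16
  H: 17
  Cl: 1

17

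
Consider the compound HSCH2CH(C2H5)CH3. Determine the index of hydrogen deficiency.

Element totals:
  C: 5
  H: 12
  S: 1
Molecular formula: C5H12S.
DoU = (2C + 2 + N − H − X) / 2 = (2·5 + 2 + 0 − 12 − 0) / 2 = 0.

0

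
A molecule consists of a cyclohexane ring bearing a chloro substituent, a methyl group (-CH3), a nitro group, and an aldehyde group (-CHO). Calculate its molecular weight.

205.64 g/mol

Atom tally by fragment:
  cyclohexane ring core → C:6 H:12
  (− 4 ring H displaced by substituents)
  + Cl → Cl:1
  + CH3 → C:1 H:3
  + NO2 → N:1 O:2
  + CHO → C:1 H:1 O:1
Element totals:
  C: 8
  H: 12
  Cl: 1
  N: 1
  O: 3
Molecular formula: C8H12ClNO3.
  M = 8(12.011) + 12(1.008) + 35.45 + 14.007 + 3(15.999)
    = 96.088 + 12.096 + 35.450 + 14.007 + 47.997 = 205.638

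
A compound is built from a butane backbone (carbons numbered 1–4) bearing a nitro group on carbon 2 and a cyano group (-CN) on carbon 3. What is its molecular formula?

Atom tally by fragment:
  CH3 → C:1 H:3
  CH(NO2) → C:1 H:1 N:1 O:2
  CH(CN) → C:2 H:1 N:1
  CH3 → C:1 H:3
Element totals:
  C: 5
  H: 8
  N: 2
  O: 2

C5H8N2O2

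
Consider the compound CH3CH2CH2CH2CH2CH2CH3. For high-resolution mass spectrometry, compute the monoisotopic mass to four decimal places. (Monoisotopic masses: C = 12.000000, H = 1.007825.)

100.1252

Element totals:
  C: 7
  H: 16
Molecular formula: C7H16.
  M = 7(12.0) + 16(1.007825)
    = 84.000000 + 16.125200 = 100.125200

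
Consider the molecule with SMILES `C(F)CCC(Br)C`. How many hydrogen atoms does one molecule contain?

Atom tally by fragment:
  FCH2 → C:1 H:2 F:1
  CH2 → C:1 H:2
  CH2 → C:1 H:2
  CH(Br) → C:1 H:1 Br:1
  CH3 → C:1 H:3
Element totals:
  C: 5
  H: 10
  Br: 1
  F: 1

10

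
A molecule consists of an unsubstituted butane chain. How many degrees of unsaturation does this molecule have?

Atom tally by fragment:
  CH3 → C:1 H:3
  CH2 → C:1 H:2
  CH2 → C:1 H:2
  CH3 → C:1 H:3
Element totals:
  C: 4
  H: 10
Molecular formula: C4H10.
DoU = (2C + 2 + N − H − X) / 2 = (2·4 + 2 + 0 − 10 − 0) / 2 = 0.

0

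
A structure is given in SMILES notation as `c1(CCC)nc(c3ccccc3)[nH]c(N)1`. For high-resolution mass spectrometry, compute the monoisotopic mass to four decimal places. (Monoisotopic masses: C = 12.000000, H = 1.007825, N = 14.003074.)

201.1266

Atom tally by fragment:
  imidazole ring core → C:3 H:4 N:2
  (− 3 ring H displaced by substituents)
  + CH2CH2CH3 → C:3 H:7
  + C6H5 → C:6 H:5
  + NH2 → N:1 H:2
Element totals:
  C: 12
  H: 15
  N: 3
Molecular formula: C12H15N3.
  M = 12(12.0) + 15(1.007825) + 3(14.003074)
    = 144.000000 + 15.117375 + 42.009222 = 201.126597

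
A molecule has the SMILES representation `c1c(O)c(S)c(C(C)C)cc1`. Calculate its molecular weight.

Atom tally by fragment:
  benzene ring core → C:6 H:6
  (− 3 ring H displaced by substituents)
  + OH → O:1 H:1
  + SH → S:1 H:1
  + CH(CH3)2 → C:3 H:7
Element totals:
  C: 9
  H: 12
  O: 1
  S: 1
Molecular formula: C9H12OS.
  M = 9(12.011) + 12(1.008) + 15.999 + 32.06
    = 108.099 + 12.096 + 15.999 + 32.060 = 168.254

168.25 g/mol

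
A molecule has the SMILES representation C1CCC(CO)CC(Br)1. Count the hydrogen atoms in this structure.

13

Atom tally by fragment:
  cyclohexane ring core → C:6 H:12
  (− 2 ring H displaced by substituents)
  + CH2OH → C:1 H:3 O:1
  + Br → Br:1
Element totals:
  C: 7
  H: 13
  Br: 1
  O: 1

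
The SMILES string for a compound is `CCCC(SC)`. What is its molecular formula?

C5H12S

Atom tally by fragment:
  CH3 → C:1 H:3
  CH2 → C:1 H:2
  CH2 → C:1 H:2
  CH2SCH3 → C:2 H:5 S:1
Element totals:
  C: 5
  H: 12
  S: 1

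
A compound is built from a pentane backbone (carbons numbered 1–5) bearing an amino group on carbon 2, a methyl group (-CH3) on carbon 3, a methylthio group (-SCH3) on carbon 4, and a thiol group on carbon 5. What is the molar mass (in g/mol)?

Atom tally by fragment:
  CH3 → C:1 H:3
  CH(NH2) → C:1 H:3 N:1
  CH(CH3) → C:2 H:4
  CH(SCH3) → C:2 H:4 S:1
  CH2SH → C:1 H:3 S:1
Element totals:
  C: 7
  H: 17
  N: 1
  S: 2
Molecular formula: C7H17NS2.
  M = 7(12.011) + 17(1.008) + 14.007 + 2(32.06)
    = 84.077 + 17.136 + 14.007 + 64.120 = 179.340

179.34 g/mol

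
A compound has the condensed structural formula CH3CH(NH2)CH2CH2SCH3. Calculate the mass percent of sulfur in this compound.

Element totals:
  C: 5
  H: 13
  N: 1
  S: 1
Molecular formula: C5H13NS.
Molar mass = 119.226 g/mol.
Mass from S: 1 × 32.06 = 32.060 g/mol.
%S = 32.060 / 119.226 × 100 = 26.89%.

26.89%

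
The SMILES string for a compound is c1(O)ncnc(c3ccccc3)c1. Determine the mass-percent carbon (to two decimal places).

Atom tally by fragment:
  pyrimidine ring core → C:4 H:4 N:2
  (− 2 ring H displaced by substituents)
  + OH → O:1 H:1
  + C6H5 → C:6 H:5
Element totals:
  C: 10
  H: 8
  N: 2
  O: 1
Molecular formula: C10H8N2O.
Molar mass = 172.187 g/mol.
Mass from C: 10 × 12.011 = 120.110 g/mol.
%C = 120.110 / 172.187 × 100 = 69.76%.

69.76%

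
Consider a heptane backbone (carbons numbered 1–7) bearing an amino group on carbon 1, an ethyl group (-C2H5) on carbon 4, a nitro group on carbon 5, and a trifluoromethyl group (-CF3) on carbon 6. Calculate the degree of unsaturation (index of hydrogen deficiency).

Atom tally by fragment:
  H2NCH2 → C:1 H:4 N:1
  CH2 → C:1 H:2
  CH2 → C:1 H:2
  CH(C2H5) → C:3 H:6
  CH(NO2) → C:1 H:1 N:1 O:2
  CH(CF3) → C:2 H:1 F:3
  CH3 → C:1 H:3
Element totals:
  C: 10
  H: 19
  F: 3
  N: 2
  O: 2
Molecular formula: C10H19F3N2O2.
DoU = (2C + 2 + N − H − X) / 2 = (2·10 + 2 + 2 − 19 − 3) / 2 = 1.

1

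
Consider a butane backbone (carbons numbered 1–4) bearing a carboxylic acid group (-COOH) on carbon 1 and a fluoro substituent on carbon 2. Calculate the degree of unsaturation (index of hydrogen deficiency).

Atom tally by fragment:
  HOOCCH2 → C:2 H:3 O:2
  CH(F) → C:1 H:1 F:1
  CH2 → C:1 H:2
  CH3 → C:1 H:3
Element totals:
  C: 5
  H: 9
  F: 1
  O: 2
Molecular formula: C5H9FO2.
DoU = (2C + 2 + N − H − X) / 2 = (2·5 + 2 + 0 − 9 − 1) / 2 = 1.

1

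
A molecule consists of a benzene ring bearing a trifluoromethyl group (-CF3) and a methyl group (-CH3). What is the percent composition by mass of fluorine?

35.59%

Atom tally by fragment:
  benzene ring core → C:6 H:6
  (− 2 ring H displaced by substituents)
  + CF3 → C:1 F:3
  + CH3 → C:1 H:3
Element totals:
  C: 8
  H: 7
  F: 3
Molecular formula: C8H7F3.
Molar mass = 160.138 g/mol.
Mass from F: 3 × 18.998 = 56.994 g/mol.
%F = 56.994 / 160.138 × 100 = 35.59%.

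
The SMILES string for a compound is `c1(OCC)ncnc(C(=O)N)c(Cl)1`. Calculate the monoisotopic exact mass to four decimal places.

Atom tally by fragment:
  pyrimidine ring core → C:4 H:4 N:2
  (− 3 ring H displaced by substituents)
  + OC2H5 → C:2 H:5 O:1
  + CONH2 → C:1 H:2 O:1 N:1
  + Cl → Cl:1
Element totals:
  C: 7
  H: 8
  Cl: 1
  N: 3
  O: 2
Molecular formula: C7H8ClN3O2.
  M = 7(12.0) + 8(1.007825) + 34.968853 + 3(14.003074) + 2(15.994915)
    = 84.000000 + 8.062600 + 34.968853 + 42.009222 + 31.989830 = 201.030505

201.0305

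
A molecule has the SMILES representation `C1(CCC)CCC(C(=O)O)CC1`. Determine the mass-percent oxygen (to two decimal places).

18.79%

Atom tally by fragment:
  cyclohexane ring core → C:6 H:12
  (− 2 ring H displaced by substituents)
  + CH2CH2CH3 → C:3 H:7
  + COOH → C:1 H:1 O:2
Element totals:
  C: 10
  H: 18
  O: 2
Molecular formula: C10H18O2.
Molar mass = 170.252 g/mol.
Mass from O: 2 × 15.999 = 31.998 g/mol.
%O = 31.998 / 170.252 × 100 = 18.79%.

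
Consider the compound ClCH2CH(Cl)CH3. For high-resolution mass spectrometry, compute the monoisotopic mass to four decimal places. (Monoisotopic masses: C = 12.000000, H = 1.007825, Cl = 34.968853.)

111.9847

Element totals:
  C: 3
  H: 6
  Cl: 2
Molecular formula: C3H6Cl2.
  M = 3(12.0) + 6(1.007825) + 2(34.968853)
    = 36.000000 + 6.046950 + 69.937706 = 111.984656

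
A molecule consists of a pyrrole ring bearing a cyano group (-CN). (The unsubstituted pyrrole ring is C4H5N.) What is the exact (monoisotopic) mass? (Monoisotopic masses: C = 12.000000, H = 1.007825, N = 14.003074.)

92.0374

Atom tally by fragment:
  pyrrole ring core → C:4 H:5 N:1
  (− 1 ring H displaced by substituents)
  + CN → C:1 N:1
Element totals:
  C: 5
  H: 4
  N: 2
Molecular formula: C5H4N2.
  M = 5(12.0) + 4(1.007825) + 2(14.003074)
    = 60.000000 + 4.031300 + 28.006148 = 92.037448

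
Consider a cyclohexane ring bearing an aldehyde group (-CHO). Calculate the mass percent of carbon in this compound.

74.95%

Atom tally by fragment:
  cyclohexane ring core → C:6 H:12
  (− 1 ring H displaced by substituents)
  + CHO → C:1 H:1 O:1
Element totals:
  C: 7
  H: 12
  O: 1
Molecular formula: C7H12O.
Molar mass = 112.172 g/mol.
Mass from C: 7 × 12.011 = 84.077 g/mol.
%C = 84.077 / 112.172 × 100 = 74.95%.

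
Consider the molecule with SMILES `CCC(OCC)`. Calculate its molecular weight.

88.15 g/mol

Atom tally by fragment:
  CH3 → C:1 H:3
  CH2 → C:1 H:2
  CH2OC2H5 → C:3 H:7 O:1
Element totals:
  C: 5
  H: 12
  O: 1
Molecular formula: C5H12O.
  M = 5(12.011) + 12(1.008) + 15.999
    = 60.055 + 12.096 + 15.999 = 88.150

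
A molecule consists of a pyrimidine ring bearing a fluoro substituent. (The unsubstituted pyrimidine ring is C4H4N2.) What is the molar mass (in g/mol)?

98.08 g/mol

Atom tally by fragment:
  pyrimidine ring core → C:4 H:4 N:2
  (− 1 ring H displaced by substituents)
  + F → F:1
Element totals:
  C: 4
  H: 3
  F: 1
  N: 2
Molecular formula: C4H3FN2.
  M = 4(12.011) + 3(1.008) + 18.998 + 2(14.007)
    = 48.044 + 3.024 + 18.998 + 28.014 = 98.080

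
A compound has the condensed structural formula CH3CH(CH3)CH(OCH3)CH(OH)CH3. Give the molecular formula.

Element totals:
  C: 7
  H: 16
  O: 2

C7H16O2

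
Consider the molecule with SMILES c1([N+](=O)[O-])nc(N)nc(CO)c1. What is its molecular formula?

Atom tally by fragment:
  pyrimidine ring core → C:4 H:4 N:2
  (− 3 ring H displaced by substituents)
  + NO2 → N:1 O:2
  + NH2 → N:1 H:2
  + CH2OH → C:1 H:3 O:1
Element totals:
  C: 5
  H: 6
  N: 4
  O: 3

C5H6N4O3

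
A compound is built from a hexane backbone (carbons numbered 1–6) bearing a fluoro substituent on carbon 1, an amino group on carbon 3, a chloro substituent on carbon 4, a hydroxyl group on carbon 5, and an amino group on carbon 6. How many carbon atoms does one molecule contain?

Atom tally by fragment:
  FCH2 → C:1 H:2 F:1
  CH2 → C:1 H:2
  CH(NH2) → C:1 H:3 N:1
  CH(Cl) → C:1 H:1 Cl:1
  CH(OH) → C:1 H:2 O:1
  CH2NH2 → C:1 H:4 N:1
Element totals:
  C: 6
  H: 14
  Cl: 1
  F: 1
  N: 2
  O: 1

6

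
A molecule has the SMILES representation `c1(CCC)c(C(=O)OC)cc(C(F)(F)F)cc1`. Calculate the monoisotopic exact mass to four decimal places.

246.0868

Atom tally by fragment:
  benzene ring core → C:6 H:6
  (− 3 ring H displaced by substituents)
  + CH2CH2CH3 → C:3 H:7
  + COOCH3 → C:2 H:3 O:2
  + CF3 → C:1 F:3
Element totals:
  C: 12
  H: 13
  F: 3
  O: 2
Molecular formula: C12H13F3O2.
  M = 12(12.0) + 13(1.007825) + 3(18.998403) + 2(15.994915)
    = 144.000000 + 13.101725 + 56.995209 + 31.989830 = 246.086764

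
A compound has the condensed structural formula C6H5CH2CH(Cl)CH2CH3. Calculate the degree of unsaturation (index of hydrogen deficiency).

4

Element totals:
  C: 10
  H: 13
  Cl: 1
Molecular formula: C10H13Cl.
DoU = (2C + 2 + N − H − X) / 2 = (2·10 + 2 + 0 − 13 − 1) / 2 = 4.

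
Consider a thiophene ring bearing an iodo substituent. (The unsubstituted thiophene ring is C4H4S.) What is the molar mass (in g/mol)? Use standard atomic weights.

Atom tally by fragment:
  thiophene ring core → C:4 H:4 S:1
  (− 1 ring H displaced by substituents)
  + I → I:1
Element totals:
  C: 4
  H: 3
  I: 1
  S: 1
Molecular formula: C4H3IS.
  M = 4(12.011) + 3(1.008) + 126.904 + 32.06
    = 48.044 + 3.024 + 126.904 + 32.060 = 210.032

210.03 g/mol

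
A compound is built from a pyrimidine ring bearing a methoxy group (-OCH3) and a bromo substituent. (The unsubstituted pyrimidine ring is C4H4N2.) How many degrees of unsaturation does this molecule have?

Atom tally by fragment:
  pyrimidine ring core → C:4 H:4 N:2
  (− 2 ring H displaced by substituents)
  + OCH3 → C:1 H:3 O:1
  + Br → Br:1
Element totals:
  C: 5
  H: 5
  Br: 1
  N: 2
  O: 1
Molecular formula: C5H5BrN2O.
DoU = (2C + 2 + N − H − X) / 2 = (2·5 + 2 + 2 − 5 − 1) / 2 = 4.

4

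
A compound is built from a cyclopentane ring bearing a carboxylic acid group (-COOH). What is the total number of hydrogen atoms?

10

Atom tally by fragment:
  cyclopentane ring core → C:5 H:10
  (− 1 ring H displaced by substituents)
  + COOH → C:1 H:1 O:2
Element totals:
  C: 6
  H: 10
  O: 2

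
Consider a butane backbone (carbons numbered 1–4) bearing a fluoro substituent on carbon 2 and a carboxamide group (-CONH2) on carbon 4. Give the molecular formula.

C5H10FNO

Atom tally by fragment:
  CH3 → C:1 H:3
  CH(F) → C:1 H:1 F:1
  CH2 → C:1 H:2
  CH2CONH2 → C:2 H:4 O:1 N:1
Element totals:
  C: 5
  H: 10
  F: 1
  N: 1
  O: 1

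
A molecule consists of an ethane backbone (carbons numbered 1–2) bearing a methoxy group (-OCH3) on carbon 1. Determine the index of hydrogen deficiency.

Atom tally by fragment:
  CH3OCH2 → C:2 H:5 O:1
  CH3 → C:1 H:3
Element totals:
  C: 3
  H: 8
  O: 1
Molecular formula: C3H8O.
DoU = (2C + 2 + N − H − X) / 2 = (2·3 + 2 + 0 − 8 − 0) / 2 = 0.

0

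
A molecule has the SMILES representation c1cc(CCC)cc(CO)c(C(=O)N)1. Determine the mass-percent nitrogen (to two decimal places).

Atom tally by fragment:
  benzene ring core → C:6 H:6
  (− 3 ring H displaced by substituents)
  + CH2CH2CH3 → C:3 H:7
  + CH2OH → C:1 H:3 O:1
  + CONH2 → C:1 H:2 O:1 N:1
Element totals:
  C: 11
  H: 15
  N: 1
  O: 2
Molecular formula: C11H15NO2.
Molar mass = 193.246 g/mol.
Mass from N: 1 × 14.007 = 14.007 g/mol.
%N = 14.007 / 193.246 × 100 = 7.25%.

7.25%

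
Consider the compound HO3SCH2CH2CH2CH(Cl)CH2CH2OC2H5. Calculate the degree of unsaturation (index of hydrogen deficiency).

Atom tally by fragment:
  HO3SCH2 → C:1 H:3 S:1 O:3
  CH2 → C:1 H:2
  CH2 → C:1 H:2
  CH(Cl) → C:1 H:1 Cl:1
  CH2 → C:1 H:2
  CH2OC2H5 → C:3 H:7 O:1
Element totals:
  C: 8
  H: 17
  Cl: 1
  O: 4
  S: 1
Molecular formula: C8H17ClO4S.
DoU = (2C + 2 + N − H − X) / 2 = (2·8 + 2 + 0 − 17 − 1) / 2 = 0.

0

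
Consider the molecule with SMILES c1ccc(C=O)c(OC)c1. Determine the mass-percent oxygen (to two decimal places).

Atom tally by fragment:
  benzene ring core → C:6 H:6
  (− 2 ring H displaced by substituents)
  + CHO → C:1 H:1 O:1
  + OCH3 → C:1 H:3 O:1
Element totals:
  C: 8
  H: 8
  O: 2
Molecular formula: C8H8O2.
Molar mass = 136.150 g/mol.
Mass from O: 2 × 15.999 = 31.998 g/mol.
%O = 31.998 / 136.150 × 100 = 23.50%.

23.50%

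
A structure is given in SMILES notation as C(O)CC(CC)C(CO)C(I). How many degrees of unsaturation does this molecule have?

0

Atom tally by fragment:
  HOCH2 → C:1 H:3 O:1
  CH2 → C:1 H:2
  CH(C2H5) → C:3 H:6
  CH(CH2OH) → C:2 H:4 O:1
  CH2I → C:1 H:2 I:1
Element totals:
  C: 8
  H: 17
  I: 1
  O: 2
Molecular formula: C8H17IO2.
DoU = (2C + 2 + N − H − X) / 2 = (2·8 + 2 + 0 − 17 − 1) / 2 = 0.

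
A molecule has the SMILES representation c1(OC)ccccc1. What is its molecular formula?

Atom tally by fragment:
  benzene ring core → C:6 H:6
  (− 1 ring H displaced by substituents)
  + OCH3 → C:1 H:3 O:1
Element totals:
  C: 7
  H: 8
  O: 1

C7H8O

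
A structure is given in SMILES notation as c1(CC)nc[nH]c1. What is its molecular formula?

Atom tally by fragment:
  imidazole ring core → C:3 H:4 N:2
  (− 1 ring H displaced by substituents)
  + C2H5 → C:2 H:5
Element totals:
  C: 5
  H: 8
  N: 2

C5H8N2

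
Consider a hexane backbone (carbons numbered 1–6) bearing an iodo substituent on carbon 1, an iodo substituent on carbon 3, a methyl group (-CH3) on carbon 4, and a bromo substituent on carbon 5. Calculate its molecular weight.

430.89 g/mol

Atom tally by fragment:
  ICH2 → C:1 H:2 I:1
  CH2 → C:1 H:2
  CH(I) → C:1 H:1 I:1
  CH(CH3) → C:2 H:4
  CH(Br) → C:1 H:1 Br:1
  CH3 → C:1 H:3
Element totals:
  C: 7
  H: 13
  Br: 1
  I: 2
Molecular formula: C7H13BrI2.
  M = 7(12.011) + 13(1.008) + 79.904 + 2(126.904)
    = 84.077 + 13.104 + 79.904 + 253.808 = 430.893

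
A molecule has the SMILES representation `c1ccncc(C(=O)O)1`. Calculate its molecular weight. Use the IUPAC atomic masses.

Atom tally by fragment:
  pyridine ring core → C:5 H:5 N:1
  (− 1 ring H displaced by substituents)
  + COOH → C:1 H:1 O:2
Element totals:
  C: 6
  H: 5
  N: 1
  O: 2
Molecular formula: C6H5NO2.
  M = 6(12.011) + 5(1.008) + 14.007 + 2(15.999)
    = 72.066 + 5.040 + 14.007 + 31.998 = 123.111

123.11 g/mol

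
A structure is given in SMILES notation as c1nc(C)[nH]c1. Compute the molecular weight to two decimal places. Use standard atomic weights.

82.11 g/mol

Atom tally by fragment:
  imidazole ring core → C:3 H:4 N:2
  (− 1 ring H displaced by substituents)
  + CH3 → C:1 H:3
Element totals:
  C: 4
  H: 6
  N: 2
Molecular formula: C4H6N2.
  M = 4(12.011) + 6(1.008) + 2(14.007)
    = 48.044 + 6.048 + 28.014 = 82.106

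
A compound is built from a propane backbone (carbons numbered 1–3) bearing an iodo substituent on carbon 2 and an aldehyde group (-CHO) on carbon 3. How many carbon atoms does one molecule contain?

Atom tally by fragment:
  CH3 → C:1 H:3
  CH(I) → C:1 H:1 I:1
  CH2CHO → C:2 H:3 O:1
Element totals:
  C: 4
  H: 7
  I: 1
  O: 1

4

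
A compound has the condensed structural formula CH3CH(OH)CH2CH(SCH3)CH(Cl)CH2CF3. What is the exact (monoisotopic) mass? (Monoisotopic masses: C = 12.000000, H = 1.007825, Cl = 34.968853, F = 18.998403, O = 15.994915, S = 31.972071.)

250.0406

Atom tally by fragment:
  CH3 → C:1 H:3
  CH(OH) → C:1 H:2 O:1
  CH2 → C:1 H:2
  CH(SCH3) → C:2 H:4 S:1
  CH(Cl) → C:1 H:1 Cl:1
  CH2CF3 → C:2 H:2 F:3
Element totals:
  C: 8
  H: 14
  Cl: 1
  F: 3
  O: 1
  S: 1
Molecular formula: C8H14ClF3OS.
  M = 8(12.0) + 14(1.007825) + 34.968853 + 3(18.998403) + 15.994915 + 31.972071
    = 96.000000 + 14.109550 + 34.968853 + 56.995209 + 15.994915 + 31.972071 = 250.040598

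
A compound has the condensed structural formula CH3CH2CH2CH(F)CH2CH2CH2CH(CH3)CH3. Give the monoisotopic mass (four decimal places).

160.1627

Atom tally by fragment:
  CH3 → C:1 H:3
  CH2 → C:1 H:2
  CH2 → C:1 H:2
  CH(F) → C:1 H:1 F:1
  CH2 → C:1 H:2
  CH2 → C:1 H:2
  CH2 → C:1 H:2
  CH(CH3) → C:2 H:4
  CH3 → C:1 H:3
Element totals:
  C: 10
  H: 21
  F: 1
Molecular formula: C10H21F.
  M = 10(12.0) + 21(1.007825) + 18.998403
    = 120.000000 + 21.164325 + 18.998403 = 160.162728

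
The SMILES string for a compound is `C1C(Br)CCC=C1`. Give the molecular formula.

C6H9Br

Atom tally by fragment:
  cyclohexene ring core → C:6 H:10
  (− 1 ring H displaced by substituents)
  + Br → Br:1
Element totals:
  C: 6
  H: 9
  Br: 1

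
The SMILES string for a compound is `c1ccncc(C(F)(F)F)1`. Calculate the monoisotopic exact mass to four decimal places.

147.0296

Atom tally by fragment:
  pyridine ring core → C:5 H:5 N:1
  (− 1 ring H displaced by substituents)
  + CF3 → C:1 F:3
Element totals:
  C: 6
  H: 4
  F: 3
  N: 1
Molecular formula: C6H4F3N.
  M = 6(12.0) + 4(1.007825) + 3(18.998403) + 14.003074
    = 72.000000 + 4.031300 + 56.995209 + 14.003074 = 147.029583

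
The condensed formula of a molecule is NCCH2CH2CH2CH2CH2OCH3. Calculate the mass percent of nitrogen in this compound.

11.01%

Element totals:
  C: 7
  H: 13
  N: 1
  O: 1
Molecular formula: C7H13NO.
Molar mass = 127.187 g/mol.
Mass from N: 1 × 14.007 = 14.007 g/mol.
%N = 14.007 / 127.187 × 100 = 11.01%.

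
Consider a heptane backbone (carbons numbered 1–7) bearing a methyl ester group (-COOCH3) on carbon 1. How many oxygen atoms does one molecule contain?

Atom tally by fragment:
  CH3OOCCH2 → C:3 H:5 O:2
  CH2 → C:1 H:2
  CH2 → C:1 H:2
  CH2 → C:1 H:2
  CH2 → C:1 H:2
  CH2 → C:1 H:2
  CH3 → C:1 H:3
Element totals:
  C: 9
  H: 18
  O: 2

2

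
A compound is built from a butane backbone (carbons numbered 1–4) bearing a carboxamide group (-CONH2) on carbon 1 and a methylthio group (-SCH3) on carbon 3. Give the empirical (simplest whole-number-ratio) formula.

C6H13NOS

Atom tally by fragment:
  H2NOCCH2 → C:2 H:4 O:1 N:1
  CH2 → C:1 H:2
  CH(SCH3) → C:2 H:4 S:1
  CH3 → C:1 H:3
Element totals:
  C: 6
  H: 13
  N: 1
  O: 1
  S: 1
Molecular formula: C6H13NOS.
gcd of subscripts (6, 13, 1, 1, 1) = 1, so the empirical formula equals the molecular formula.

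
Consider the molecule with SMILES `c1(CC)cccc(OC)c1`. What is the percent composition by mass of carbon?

79.37%

Atom tally by fragment:
  benzene ring core → C:6 H:6
  (− 2 ring H displaced by substituents)
  + C2H5 → C:2 H:5
  + OCH3 → C:1 H:3 O:1
Element totals:
  C: 9
  H: 12
  O: 1
Molecular formula: C9H12O.
Molar mass = 136.194 g/mol.
Mass from C: 9 × 12.011 = 108.099 g/mol.
%C = 108.099 / 136.194 × 100 = 79.37%.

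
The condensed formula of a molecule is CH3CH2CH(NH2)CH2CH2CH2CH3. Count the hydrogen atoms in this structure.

17

Element totals:
  C: 7
  H: 17
  N: 1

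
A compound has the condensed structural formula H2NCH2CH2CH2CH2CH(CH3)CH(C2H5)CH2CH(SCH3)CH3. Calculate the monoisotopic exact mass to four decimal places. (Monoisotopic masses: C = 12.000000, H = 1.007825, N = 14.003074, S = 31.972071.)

231.2021

Atom tally by fragment:
  H2NCH2 → C:1 H:4 N:1
  CH2 → C:1 H:2
  CH2 → C:1 H:2
  CH2 → C:1 H:2
  CH(CH3) → C:2 H:4
  CH(C2H5) → C:3 H:6
  CH2 → C:1 H:2
  CH(SCH3) → C:2 H:4 S:1
  CH3 → C:1 H:3
Element totals:
  C: 13
  H: 29
  N: 1
  S: 1
Molecular formula: C13H29NS.
  M = 13(12.0) + 29(1.007825) + 14.003074 + 31.972071
    = 156.000000 + 29.226925 + 14.003074 + 31.972071 = 231.202070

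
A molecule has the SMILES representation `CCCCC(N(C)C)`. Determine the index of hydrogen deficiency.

Atom tally by fragment:
  CH3 → C:1 H:3
  CH2 → C:1 H:2
  CH2 → C:1 H:2
  CH2 → C:1 H:2
  CH2N(CH3)2 → C:3 H:8 N:1
Element totals:
  C: 7
  H: 17
  N: 1
Molecular formula: C7H17N.
DoU = (2C + 2 + N − H − X) / 2 = (2·7 + 2 + 1 − 17 − 0) / 2 = 0.

0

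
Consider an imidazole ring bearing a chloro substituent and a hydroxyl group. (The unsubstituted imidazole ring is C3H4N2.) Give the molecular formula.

Atom tally by fragment:
  imidazole ring core → C:3 H:4 N:2
  (− 2 ring H displaced by substituents)
  + Cl → Cl:1
  + OH → O:1 H:1
Element totals:
  C: 3
  H: 3
  Cl: 1
  N: 2
  O: 1

C3H3ClN2O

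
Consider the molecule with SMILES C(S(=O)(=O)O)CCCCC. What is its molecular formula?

Atom tally by fragment:
  HO3SCH2 → C:1 H:3 S:1 O:3
  CH2 → C:1 H:2
  CH2 → C:1 H:2
  CH2 → C:1 H:2
  CH2 → C:1 H:2
  CH3 → C:1 H:3
Element totals:
  C: 6
  H: 14
  O: 3
  S: 1

C6H14O3S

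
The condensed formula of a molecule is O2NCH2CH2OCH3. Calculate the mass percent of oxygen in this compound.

45.67%

Atom tally by fragment:
  O2NCH2 → C:1 H:2 N:1 O:2
  CH2OCH3 → C:2 H:5 O:1
Element totals:
  C: 3
  H: 7
  N: 1
  O: 3
Molecular formula: C3H7NO3.
Molar mass = 105.093 g/mol.
Mass from O: 3 × 15.999 = 47.997 g/mol.
%O = 47.997 / 105.093 × 100 = 45.67%.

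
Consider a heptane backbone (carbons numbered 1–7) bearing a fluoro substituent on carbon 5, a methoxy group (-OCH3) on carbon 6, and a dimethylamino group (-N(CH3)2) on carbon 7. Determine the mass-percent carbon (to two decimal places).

62.79%

Atom tally by fragment:
  CH3 → C:1 H:3
  CH2 → C:1 H:2
  CH2 → C:1 H:2
  CH2 → C:1 H:2
  CH(F) → C:1 H:1 F:1
  CH(OCH3) → C:2 H:4 O:1
  CH2N(CH3)2 → C:3 H:8 N:1
Element totals:
  C: 10
  H: 22
  F: 1
  N: 1
  O: 1
Molecular formula: C10H22FNO.
Molar mass = 191.290 g/mol.
Mass from C: 10 × 12.011 = 120.110 g/mol.
%C = 120.110 / 191.290 × 100 = 62.79%.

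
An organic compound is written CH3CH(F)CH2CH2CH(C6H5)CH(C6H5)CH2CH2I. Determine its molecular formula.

C20H24FI

Element totals:
  C: 20
  H: 24
  F: 1
  I: 1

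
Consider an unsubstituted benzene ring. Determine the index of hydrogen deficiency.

Atom tally by fragment:
  benzene ring core → C:6 H:6
Element totals:
  C: 6
  H: 6
Molecular formula: C6H6.
DoU = (2C + 2 + N − H − X) / 2 = (2·6 + 2 + 0 − 6 − 0) / 2 = 4.

4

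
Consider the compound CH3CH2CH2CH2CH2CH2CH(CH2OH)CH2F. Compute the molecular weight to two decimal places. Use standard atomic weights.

162.25 g/mol

Atom tally by fragment:
  CH3 → C:1 H:3
  CH2 → C:1 H:2
  CH2 → C:1 H:2
  CH2 → C:1 H:2
  CH2 → C:1 H:2
  CH2 → C:1 H:2
  CH(CH2OH) → C:2 H:4 O:1
  CH2F → C:1 H:2 F:1
Element totals:
  C: 9
  H: 19
  F: 1
  O: 1
Molecular formula: C9H19FO.
  M = 9(12.011) + 19(1.008) + 18.998 + 15.999
    = 108.099 + 19.152 + 18.998 + 15.999 = 162.248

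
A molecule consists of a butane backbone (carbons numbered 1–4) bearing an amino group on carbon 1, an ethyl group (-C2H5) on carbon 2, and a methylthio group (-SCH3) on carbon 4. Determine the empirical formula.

C7H17NS

Atom tally by fragment:
  H2NCH2 → C:1 H:4 N:1
  CH(C2H5) → C:3 H:6
  CH2 → C:1 H:2
  CH2SCH3 → C:2 H:5 S:1
Element totals:
  C: 7
  H: 17
  N: 1
  S: 1
Molecular formula: C7H17NS.
gcd of subscripts (7, 17, 1, 1) = 1, so the empirical formula equals the molecular formula.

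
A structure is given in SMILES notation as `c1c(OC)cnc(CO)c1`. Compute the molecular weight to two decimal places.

139.15 g/mol

Atom tally by fragment:
  pyridine ring core → C:5 H:5 N:1
  (− 2 ring H displaced by substituents)
  + OCH3 → C:1 H:3 O:1
  + CH2OH → C:1 H:3 O:1
Element totals:
  C: 7
  H: 9
  N: 1
  O: 2
Molecular formula: C7H9NO2.
  M = 7(12.011) + 9(1.008) + 14.007 + 2(15.999)
    = 84.077 + 9.072 + 14.007 + 31.998 = 139.154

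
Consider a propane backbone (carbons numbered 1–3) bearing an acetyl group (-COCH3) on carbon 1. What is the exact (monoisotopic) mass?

Atom tally by fragment:
  CH3COCH2 → C:3 H:5 O:1
  CH2 → C:1 H:2
  CH3 → C:1 H:3
Element totals:
  C: 5
  H: 10
  O: 1
Molecular formula: C5H10O.
  M = 5(12.0) + 10(1.007825) + 15.994915
    = 60.000000 + 10.078250 + 15.994915 = 86.073165

86.0732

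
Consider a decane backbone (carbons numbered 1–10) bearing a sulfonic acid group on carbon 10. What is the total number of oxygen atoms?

3

Atom tally by fragment:
  CH3 → C:1 H:3
  CH2 → C:1 H:2
  CH2 → C:1 H:2
  CH2 → C:1 H:2
  CH2 → C:1 H:2
  CH2 → C:1 H:2
  CH2 → C:1 H:2
  CH2 → C:1 H:2
  CH2 → C:1 H:2
  CH2SO3H → C:1 H:3 S:1 O:3
Element totals:
  C: 10
  H: 22
  O: 3
  S: 1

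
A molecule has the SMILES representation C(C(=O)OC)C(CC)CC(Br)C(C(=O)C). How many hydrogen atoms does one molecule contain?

Atom tally by fragment:
  CH3OOCCH2 → C:3 H:5 O:2
  CH(C2H5) → C:3 H:6
  CH2 → C:1 H:2
  CH(Br) → C:1 H:1 Br:1
  CH2COCH3 → C:3 H:5 O:1
Element totals:
  C: 11
  H: 19
  Br: 1
  O: 3

19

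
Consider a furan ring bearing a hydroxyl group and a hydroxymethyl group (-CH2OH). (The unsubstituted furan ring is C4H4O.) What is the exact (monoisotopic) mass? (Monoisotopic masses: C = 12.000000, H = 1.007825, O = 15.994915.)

Atom tally by fragment:
  furan ring core → C:4 H:4 O:1
  (− 2 ring H displaced by substituents)
  + OH → O:1 H:1
  + CH2OH → C:1 H:3 O:1
Element totals:
  C: 5
  H: 6
  O: 3
Molecular formula: C5H6O3.
  M = 5(12.0) + 6(1.007825) + 3(15.994915)
    = 60.000000 + 6.046950 + 47.984745 = 114.031695

114.0317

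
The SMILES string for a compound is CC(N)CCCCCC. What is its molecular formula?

C8H19N

Atom tally by fragment:
  CH3 → C:1 H:3
  CH(NH2) → C:1 H:3 N:1
  CH2 → C:1 H:2
  CH2 → C:1 H:2
  CH2 → C:1 H:2
  CH2 → C:1 H:2
  CH2 → C:1 H:2
  CH3 → C:1 H:3
Element totals:
  C: 8
  H: 19
  N: 1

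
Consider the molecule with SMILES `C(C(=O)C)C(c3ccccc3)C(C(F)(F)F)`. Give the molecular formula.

Atom tally by fragment:
  CH3COCH2 → C:3 H:5 O:1
  CH(C6H5) → C:7 H:6
  CH2CF3 → C:2 H:2 F:3
Element totals:
  C: 12
  H: 13
  F: 3
  O: 1

C12H13F3O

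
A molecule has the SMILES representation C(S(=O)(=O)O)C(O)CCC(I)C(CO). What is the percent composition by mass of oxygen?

23.66%

Atom tally by fragment:
  HO3SCH2 → C:1 H:3 S:1 O:3
  CH(OH) → C:1 H:2 O:1
  CH2 → C:1 H:2
  CH2 → C:1 H:2
  CH(I) → C:1 H:1 I:1
  CH2CH2OH → C:2 H:5 O:1
Element totals:
  C: 7
  H: 15
  I: 1
  O: 5
  S: 1
Molecular formula: C7H15IO5S.
Molar mass = 338.156 g/mol.
Mass from O: 5 × 15.999 = 79.995 g/mol.
%O = 79.995 / 338.156 × 100 = 23.66%.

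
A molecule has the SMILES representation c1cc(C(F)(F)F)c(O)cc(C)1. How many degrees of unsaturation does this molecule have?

Atom tally by fragment:
  benzene ring core → C:6 H:6
  (− 3 ring H displaced by substituents)
  + CF3 → C:1 F:3
  + OH → O:1 H:1
  + CH3 → C:1 H:3
Element totals:
  C: 8
  H: 7
  F: 3
  O: 1
Molecular formula: C8H7F3O.
DoU = (2C + 2 + N − H − X) / 2 = (2·8 + 2 + 0 − 7 − 3) / 2 = 4.

4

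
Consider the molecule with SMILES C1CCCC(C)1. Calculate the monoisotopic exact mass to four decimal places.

84.0939

Atom tally by fragment:
  cyclopentane ring core → C:5 H:10
  (− 1 ring H displaced by substituents)
  + CH3 → C:1 H:3
Element totals:
  C: 6
  H: 12
Molecular formula: C6H12.
  M = 6(12.0) + 12(1.007825)
    = 72.000000 + 12.093900 = 84.093900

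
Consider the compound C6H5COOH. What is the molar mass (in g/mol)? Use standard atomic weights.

122.12 g/mol

Element totals:
  C: 7
  H: 6
  O: 2
Molecular formula: C7H6O2.
  M = 7(12.011) + 6(1.008) + 2(15.999)
    = 84.077 + 6.048 + 31.998 = 122.123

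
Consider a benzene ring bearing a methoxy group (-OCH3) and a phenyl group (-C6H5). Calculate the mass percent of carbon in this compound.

Atom tally by fragment:
  benzene ring core → C:6 H:6
  (− 2 ring H displaced by substituents)
  + OCH3 → C:1 H:3 O:1
  + C6H5 → C:6 H:5
Element totals:
  C: 13
  H: 12
  O: 1
Molecular formula: C13H12O.
Molar mass = 184.238 g/mol.
Mass from C: 13 × 12.011 = 156.143 g/mol.
%C = 156.143 / 184.238 × 100 = 84.75%.

84.75%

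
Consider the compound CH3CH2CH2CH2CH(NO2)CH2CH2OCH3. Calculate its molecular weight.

Atom tally by fragment:
  CH3 → C:1 H:3
  CH2 → C:1 H:2
  CH2 → C:1 H:2
  CH2 → C:1 H:2
  CH(NO2) → C:1 H:1 N:1 O:2
  CH2 → C:1 H:2
  CH2OCH3 → C:2 H:5 O:1
Element totals:
  C: 8
  H: 17
  N: 1
  O: 3
Molecular formula: C8H17NO3.
  M = 8(12.011) + 17(1.008) + 14.007 + 3(15.999)
    = 96.088 + 17.136 + 14.007 + 47.997 = 175.228

175.23 g/mol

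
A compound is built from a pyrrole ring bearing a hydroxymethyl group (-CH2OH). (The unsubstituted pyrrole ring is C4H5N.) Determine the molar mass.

97.12 g/mol

Atom tally by fragment:
  pyrrole ring core → C:4 H:5 N:1
  (− 1 ring H displaced by substituents)
  + CH2OH → C:1 H:3 O:1
Element totals:
  C: 5
  H: 7
  N: 1
  O: 1
Molecular formula: C5H7NO.
  M = 5(12.011) + 7(1.008) + 14.007 + 15.999
    = 60.055 + 7.056 + 14.007 + 15.999 = 97.117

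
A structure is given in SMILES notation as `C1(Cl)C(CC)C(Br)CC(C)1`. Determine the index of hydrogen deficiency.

Atom tally by fragment:
  cyclopentane ring core → C:5 H:10
  (− 4 ring H displaced by substituents)
  + Cl → Cl:1
  + C2H5 → C:2 H:5
  + Br → Br:1
  + CH3 → C:1 H:3
Element totals:
  C: 8
  H: 14
  Br: 1
  Cl: 1
Molecular formula: C8H14BrCl.
DoU = (2C + 2 + N − H − X) / 2 = (2·8 + 2 + 0 − 14 − 2) / 2 = 1.

1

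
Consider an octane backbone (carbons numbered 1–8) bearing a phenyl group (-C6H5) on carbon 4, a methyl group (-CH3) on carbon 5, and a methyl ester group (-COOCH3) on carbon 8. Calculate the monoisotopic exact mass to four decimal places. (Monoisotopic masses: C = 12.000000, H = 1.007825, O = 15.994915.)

262.1933

Atom tally by fragment:
  CH3 → C:1 H:3
  CH2 → C:1 H:2
  CH2 → C:1 H:2
  CH(C6H5) → C:7 H:6
  CH(CH3) → C:2 H:4
  CH2 → C:1 H:2
  CH2 → C:1 H:2
  CH2COOCH3 → C:3 H:5 O:2
Element totals:
  C: 17
  H: 26
  O: 2
Molecular formula: C17H26O2.
  M = 17(12.0) + 26(1.007825) + 2(15.994915)
    = 204.000000 + 26.203450 + 31.989830 = 262.193280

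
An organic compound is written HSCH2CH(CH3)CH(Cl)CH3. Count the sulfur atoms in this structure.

1

Element totals:
  C: 5
  H: 11
  Cl: 1
  S: 1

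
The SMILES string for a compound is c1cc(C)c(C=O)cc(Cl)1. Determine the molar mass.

Atom tally by fragment:
  benzene ring core → C:6 H:6
  (− 3 ring H displaced by substituents)
  + CH3 → C:1 H:3
  + CHO → C:1 H:1 O:1
  + Cl → Cl:1
Element totals:
  C: 8
  H: 7
  Cl: 1
  O: 1
Molecular formula: C8H7ClO.
  M = 8(12.011) + 7(1.008) + 35.45 + 15.999
    = 96.088 + 7.056 + 35.450 + 15.999 = 154.593

154.59 g/mol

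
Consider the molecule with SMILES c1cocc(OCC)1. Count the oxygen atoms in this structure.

2

Atom tally by fragment:
  furan ring core → C:4 H:4 O:1
  (− 1 ring H displaced by substituents)
  + OC2H5 → C:2 H:5 O:1
Element totals:
  C: 6
  H: 8
  O: 2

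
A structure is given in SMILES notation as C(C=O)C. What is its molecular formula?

C3H6O

Atom tally by fragment:
  OHCCH2 → C:2 H:3 O:1
  CH3 → C:1 H:3
Element totals:
  C: 3
  H: 6
  O: 1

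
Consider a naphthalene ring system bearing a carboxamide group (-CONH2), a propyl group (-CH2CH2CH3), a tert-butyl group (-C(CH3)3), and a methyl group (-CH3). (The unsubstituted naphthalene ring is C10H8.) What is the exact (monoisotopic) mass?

283.1936

Atom tally by fragment:
  naphthalene ring system core → C:10 H:8
  (− 4 ring H displaced by substituents)
  + CONH2 → C:1 H:2 O:1 N:1
  + CH2CH2CH3 → C:3 H:7
  + C(CH3)3 → C:4 H:9
  + CH3 → C:1 H:3
Element totals:
  C: 19
  H: 25
  N: 1
  O: 1
Molecular formula: C19H25NO.
  M = 19(12.0) + 25(1.007825) + 14.003074 + 15.994915
    = 228.000000 + 25.195625 + 14.003074 + 15.994915 = 283.193614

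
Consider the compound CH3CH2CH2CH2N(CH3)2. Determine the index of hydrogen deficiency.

Element totals:
  C: 6
  H: 15
  N: 1
Molecular formula: C6H15N.
DoU = (2C + 2 + N − H − X) / 2 = (2·6 + 2 + 1 − 15 − 0) / 2 = 0.

0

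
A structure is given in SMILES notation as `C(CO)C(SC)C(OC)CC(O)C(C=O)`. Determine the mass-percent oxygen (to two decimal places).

27.08%

Atom tally by fragment:
  HOCH2CH2 → C:2 H:5 O:1
  CH(SCH3) → C:2 H:4 S:1
  CH(OCH3) → C:2 H:4 O:1
  CH2 → C:1 H:2
  CH(OH) → C:1 H:2 O:1
  CH2CHO → C:2 H:3 O:1
Element totals:
  C: 10
  H: 20
  O: 4
  S: 1
Molecular formula: C10H20O4S.
Molar mass = 236.326 g/mol.
Mass from O: 4 × 15.999 = 63.996 g/mol.
%O = 63.996 / 236.326 × 100 = 27.08%.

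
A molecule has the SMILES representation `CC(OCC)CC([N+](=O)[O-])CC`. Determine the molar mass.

Atom tally by fragment:
  CH3 → C:1 H:3
  CH(OC2H5) → C:3 H:6 O:1
  CH2 → C:1 H:2
  CH(NO2) → C:1 H:1 N:1 O:2
  CH2 → C:1 H:2
  CH3 → C:1 H:3
Element totals:
  C: 8
  H: 17
  N: 1
  O: 3
Molecular formula: C8H17NO3.
  M = 8(12.011) + 17(1.008) + 14.007 + 3(15.999)
    = 96.088 + 17.136 + 14.007 + 47.997 = 175.228

175.23 g/mol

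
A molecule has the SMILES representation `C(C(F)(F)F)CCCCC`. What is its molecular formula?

Atom tally by fragment:
  F3CCH2 → C:2 H:2 F:3
  CH2 → C:1 H:2
  CH2 → C:1 H:2
  CH2 → C:1 H:2
  CH2 → C:1 H:2
  CH3 → C:1 H:3
Element totals:
  C: 7
  H: 13
  F: 3

C7H13F3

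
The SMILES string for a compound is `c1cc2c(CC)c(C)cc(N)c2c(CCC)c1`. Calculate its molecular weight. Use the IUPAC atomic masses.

227.35 g/mol

Atom tally by fragment:
  naphthalene ring system core → C:10 H:8
  (− 4 ring H displaced by substituents)
  + C2H5 → C:2 H:5
  + CH3 → C:1 H:3
  + NH2 → N:1 H:2
  + CH2CH2CH3 → C:3 H:7
Element totals:
  C: 16
  H: 21
  N: 1
Molecular formula: C16H21N.
  M = 16(12.011) + 21(1.008) + 14.007
    = 192.176 + 21.168 + 14.007 = 227.351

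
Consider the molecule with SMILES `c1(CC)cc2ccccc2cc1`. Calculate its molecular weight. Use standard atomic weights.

156.23 g/mol

Atom tally by fragment:
  naphthalene ring system core → C:10 H:8
  (− 1 ring H displaced by substituents)
  + C2H5 → C:2 H:5
Element totals:
  C: 12
  H: 12
Molecular formula: C12H12.
  M = 12(12.011) + 12(1.008)
    = 144.132 + 12.096 = 156.228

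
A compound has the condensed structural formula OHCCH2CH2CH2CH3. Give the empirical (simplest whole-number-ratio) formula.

C5H10O

Element totals:
  C: 5
  H: 10
  O: 1
Molecular formula: C5H10O.
gcd of subscripts (5, 10, 1) = 1, so the empirical formula equals the molecular formula.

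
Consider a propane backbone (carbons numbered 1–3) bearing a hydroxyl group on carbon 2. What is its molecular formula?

C3H8O

Atom tally by fragment:
  CH3 → C:1 H:3
  CH(OH) → C:1 H:2 O:1
  CH3 → C:1 H:3
Element totals:
  C: 3
  H: 8
  O: 1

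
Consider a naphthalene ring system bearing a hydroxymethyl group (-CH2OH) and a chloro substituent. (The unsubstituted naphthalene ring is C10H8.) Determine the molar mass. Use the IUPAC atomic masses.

Atom tally by fragment:
  naphthalene ring system core → C:10 H:8
  (− 2 ring H displaced by substituents)
  + CH2OH → C:1 H:3 O:1
  + Cl → Cl:1
Element totals:
  C: 11
  H: 9
  Cl: 1
  O: 1
Molecular formula: C11H9ClO.
  M = 11(12.011) + 9(1.008) + 35.45 + 15.999
    = 132.121 + 9.072 + 35.450 + 15.999 = 192.642

192.64 g/mol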